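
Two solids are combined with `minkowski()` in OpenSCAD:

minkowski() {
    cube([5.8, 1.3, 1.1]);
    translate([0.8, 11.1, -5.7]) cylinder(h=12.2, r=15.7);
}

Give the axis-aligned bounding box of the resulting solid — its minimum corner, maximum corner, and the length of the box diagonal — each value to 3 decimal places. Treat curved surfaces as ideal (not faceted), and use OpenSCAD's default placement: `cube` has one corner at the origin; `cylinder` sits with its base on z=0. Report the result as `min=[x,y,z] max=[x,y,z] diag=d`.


min=[-14.900,-4.600,-5.700] max=[22.300,28.100,7.600] diag=51.284

A = translate([0.8, 11.1, -5.7]) cylinder(h=12.2, r=15.7) → bbox [-14.9,-4.6,-5.7] .. [16.5,26.8,6.5]
B = cube([5.8, 1.3, 1.1]) → bbox [0,0,0] .. [5.8,1.3,1.1]
lo = A.lo+B.lo = [-14.9+0, -4.6+0, -5.7+0] = [-14.900,-4.600,-5.700]
hi = A.hi+B.hi = [16.5+5.8, 26.8+1.3, 6.5+1.1] = [22.300,28.100,7.600]
diag = √(37.2²+32.7²+13.3²) = √2630.02 = 51.284


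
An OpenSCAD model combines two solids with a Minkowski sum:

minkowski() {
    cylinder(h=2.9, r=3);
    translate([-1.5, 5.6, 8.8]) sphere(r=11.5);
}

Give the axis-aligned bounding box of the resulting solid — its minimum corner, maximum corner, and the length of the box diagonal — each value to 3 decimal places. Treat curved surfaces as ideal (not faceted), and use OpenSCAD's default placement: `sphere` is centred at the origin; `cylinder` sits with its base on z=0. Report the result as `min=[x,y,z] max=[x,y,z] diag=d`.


A = translate([-1.5, 5.6, 8.8]) sphere(r=11.5) → bbox [-13,-5.9,-2.7] .. [10,17.1,20.3]
B = cylinder(h=2.9, r=3) → bbox [-3,-3,0] .. [3,3,2.9]
lo = A.lo+B.lo = [-13-3, -5.9-3, -2.7+0] = [-16.000,-8.900,-2.700]
hi = A.hi+B.hi = [10+3, 17.1+3, 20.3+2.9] = [13.000,20.100,23.200]
diag = √(29²+29²+25.9²) = √2352.81 = 48.506

min=[-16.000,-8.900,-2.700] max=[13.000,20.100,23.200] diag=48.506


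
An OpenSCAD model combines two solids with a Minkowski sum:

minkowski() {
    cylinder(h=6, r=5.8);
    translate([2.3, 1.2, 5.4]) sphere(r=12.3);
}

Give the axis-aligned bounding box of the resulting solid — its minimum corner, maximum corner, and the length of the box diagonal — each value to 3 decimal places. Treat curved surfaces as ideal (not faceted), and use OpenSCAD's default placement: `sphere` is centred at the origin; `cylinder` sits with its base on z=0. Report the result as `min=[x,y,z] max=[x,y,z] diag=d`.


min=[-15.800,-16.900,-6.900] max=[20.400,19.300,23.700] diag=59.643

A = translate([2.3, 1.2, 5.4]) sphere(r=12.3) → bbox [-10,-11.1,-6.9] .. [14.6,13.5,17.7]
B = cylinder(h=6, r=5.8) → bbox [-5.8,-5.8,0] .. [5.8,5.8,6]
lo = A.lo+B.lo = [-10-5.8, -11.1-5.8, -6.9+0] = [-15.800,-16.900,-6.900]
hi = A.hi+B.hi = [14.6+5.8, 13.5+5.8, 17.7+6] = [20.400,19.300,23.700]
diag = √(36.2²+36.2²+30.6²) = √3557.24 = 59.643


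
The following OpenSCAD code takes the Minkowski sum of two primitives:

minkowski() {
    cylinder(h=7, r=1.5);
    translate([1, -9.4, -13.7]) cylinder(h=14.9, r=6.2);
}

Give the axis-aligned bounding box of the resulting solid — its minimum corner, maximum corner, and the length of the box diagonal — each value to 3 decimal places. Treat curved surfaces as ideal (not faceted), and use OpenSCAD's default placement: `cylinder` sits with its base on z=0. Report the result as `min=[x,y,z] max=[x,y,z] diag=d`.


min=[-6.700,-17.100,-13.700] max=[8.700,-1.700,8.200] diag=30.886

A = translate([1, -9.4, -13.7]) cylinder(h=14.9, r=6.2) → bbox [-5.2,-15.6,-13.7] .. [7.2,-3.2,1.2]
B = cylinder(h=7, r=1.5) → bbox [-1.5,-1.5,0] .. [1.5,1.5,7]
lo = A.lo+B.lo = [-5.2-1.5, -15.6-1.5, -13.7+0] = [-6.700,-17.100,-13.700]
hi = A.hi+B.hi = [7.2+1.5, -3.2+1.5, 1.2+7] = [8.700,-1.700,8.200]
diag = √(15.4²+15.4²+21.9²) = √953.93 = 30.886


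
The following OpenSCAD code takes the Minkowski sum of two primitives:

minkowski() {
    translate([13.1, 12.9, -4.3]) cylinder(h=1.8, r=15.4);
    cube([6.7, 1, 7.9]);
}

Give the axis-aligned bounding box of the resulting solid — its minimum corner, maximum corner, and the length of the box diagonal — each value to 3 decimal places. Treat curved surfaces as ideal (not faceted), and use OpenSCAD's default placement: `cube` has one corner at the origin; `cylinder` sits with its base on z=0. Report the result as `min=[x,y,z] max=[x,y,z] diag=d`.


A = translate([13.1, 12.9, -4.3]) cylinder(h=1.8, r=15.4) → bbox [-2.3,-2.5,-4.3] .. [28.5,28.3,-2.5]
B = cube([6.7, 1, 7.9]) → bbox [0,0,0] .. [6.7,1,7.9]
lo = A.lo+B.lo = [-2.3+0, -2.5+0, -4.3+0] = [-2.300,-2.500,-4.300]
hi = A.hi+B.hi = [28.5+6.7, 28.3+1, -2.5+7.9] = [35.200,29.300,5.400]
diag = √(37.5²+31.8²+9.7²) = √2511.58 = 50.116

min=[-2.300,-2.500,-4.300] max=[35.200,29.300,5.400] diag=50.116


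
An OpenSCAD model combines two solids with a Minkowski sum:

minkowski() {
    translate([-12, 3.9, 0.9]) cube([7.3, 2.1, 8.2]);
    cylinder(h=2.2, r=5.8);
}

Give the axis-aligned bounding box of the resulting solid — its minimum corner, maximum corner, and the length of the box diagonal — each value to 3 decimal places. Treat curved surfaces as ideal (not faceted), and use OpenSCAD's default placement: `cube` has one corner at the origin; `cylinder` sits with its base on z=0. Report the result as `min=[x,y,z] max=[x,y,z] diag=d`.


A = translate([-12, 3.9, 0.9]) cube([7.3, 2.1, 8.2]) → bbox [-12,3.9,0.9] .. [-4.7,6,9.1]
B = cylinder(h=2.2, r=5.8) → bbox [-5.8,-5.8,0] .. [5.8,5.8,2.2]
lo = A.lo+B.lo = [-12-5.8, 3.9-5.8, 0.9+0] = [-17.800,-1.900,0.900]
hi = A.hi+B.hi = [-4.7+5.8, 6+5.8, 9.1+2.2] = [1.100,11.800,11.300]
diag = √(18.9²+13.7²+10.4²) = √653.06 = 25.555

min=[-17.800,-1.900,0.900] max=[1.100,11.800,11.300] diag=25.555


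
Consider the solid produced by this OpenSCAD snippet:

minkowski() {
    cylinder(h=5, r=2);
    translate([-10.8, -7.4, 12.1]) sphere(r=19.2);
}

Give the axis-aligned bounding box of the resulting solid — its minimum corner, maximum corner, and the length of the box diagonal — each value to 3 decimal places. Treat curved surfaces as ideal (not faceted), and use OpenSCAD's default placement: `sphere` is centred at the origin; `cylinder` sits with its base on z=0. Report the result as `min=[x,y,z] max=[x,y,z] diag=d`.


A = translate([-10.8, -7.4, 12.1]) sphere(r=19.2) → bbox [-30,-26.6,-7.1] .. [8.4,11.8,31.3]
B = cylinder(h=5, r=2) → bbox [-2,-2,0] .. [2,2,5]
lo = A.lo+B.lo = [-30-2, -26.6-2, -7.1+0] = [-32.000,-28.600,-7.100]
hi = A.hi+B.hi = [8.4+2, 11.8+2, 31.3+5] = [10.400,13.800,36.300]
diag = √(42.4²+42.4²+43.4²) = √5479.08 = 74.021

min=[-32.000,-28.600,-7.100] max=[10.400,13.800,36.300] diag=74.021


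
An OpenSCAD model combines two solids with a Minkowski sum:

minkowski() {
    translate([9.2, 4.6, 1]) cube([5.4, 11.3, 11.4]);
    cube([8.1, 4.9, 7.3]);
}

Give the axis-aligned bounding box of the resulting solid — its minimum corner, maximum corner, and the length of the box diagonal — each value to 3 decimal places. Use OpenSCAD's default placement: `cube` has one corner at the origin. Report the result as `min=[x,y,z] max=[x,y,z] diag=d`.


min=[9.200,4.600,1.000] max=[22.700,20.800,19.700] diag=28.185

A = translate([9.2, 4.6, 1]) cube([5.4, 11.3, 11.4]) → bbox [9.2,4.6,1] .. [14.6,15.9,12.4]
B = cube([8.1, 4.9, 7.3]) → bbox [0,0,0] .. [8.1,4.9,7.3]
lo = A.lo+B.lo = [9.2+0, 4.6+0, 1+0] = [9.200,4.600,1.000]
hi = A.hi+B.hi = [14.6+8.1, 15.9+4.9, 12.4+7.3] = [22.700,20.800,19.700]
diag = √(13.5²+16.2²+18.7²) = √794.38 = 28.185


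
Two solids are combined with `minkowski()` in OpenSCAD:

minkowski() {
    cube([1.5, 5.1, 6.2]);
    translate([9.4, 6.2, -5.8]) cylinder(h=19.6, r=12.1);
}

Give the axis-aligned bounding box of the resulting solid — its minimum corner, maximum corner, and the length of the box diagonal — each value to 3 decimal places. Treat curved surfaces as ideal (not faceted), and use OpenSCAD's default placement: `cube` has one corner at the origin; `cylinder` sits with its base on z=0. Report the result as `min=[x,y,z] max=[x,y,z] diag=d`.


min=[-2.700,-5.900,-5.800] max=[23.000,23.400,20.000] diag=46.740

A = translate([9.4, 6.2, -5.8]) cylinder(h=19.6, r=12.1) → bbox [-2.7,-5.9,-5.8] .. [21.5,18.3,13.8]
B = cube([1.5, 5.1, 6.2]) → bbox [0,0,0] .. [1.5,5.1,6.2]
lo = A.lo+B.lo = [-2.7+0, -5.9+0, -5.8+0] = [-2.700,-5.900,-5.800]
hi = A.hi+B.hi = [21.5+1.5, 18.3+5.1, 13.8+6.2] = [23.000,23.400,20.000]
diag = √(25.7²+29.3²+25.8²) = √2184.62 = 46.740


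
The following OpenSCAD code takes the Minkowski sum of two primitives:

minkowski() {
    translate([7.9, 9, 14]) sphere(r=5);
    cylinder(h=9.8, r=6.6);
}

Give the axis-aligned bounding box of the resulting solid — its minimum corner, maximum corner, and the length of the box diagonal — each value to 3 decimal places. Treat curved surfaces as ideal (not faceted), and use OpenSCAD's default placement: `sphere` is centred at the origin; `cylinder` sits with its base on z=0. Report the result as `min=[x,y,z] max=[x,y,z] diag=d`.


A = translate([7.9, 9, 14]) sphere(r=5) → bbox [2.9,4,9] .. [12.9,14,19]
B = cylinder(h=9.8, r=6.6) → bbox [-6.6,-6.6,0] .. [6.6,6.6,9.8]
lo = A.lo+B.lo = [2.9-6.6, 4-6.6, 9+0] = [-3.700,-2.600,9.000]
hi = A.hi+B.hi = [12.9+6.6, 14+6.6, 19+9.8] = [19.500,20.600,28.800]
diag = √(23.2²+23.2²+19.8²) = √1468.52 = 38.321

min=[-3.700,-2.600,9.000] max=[19.500,20.600,28.800] diag=38.321


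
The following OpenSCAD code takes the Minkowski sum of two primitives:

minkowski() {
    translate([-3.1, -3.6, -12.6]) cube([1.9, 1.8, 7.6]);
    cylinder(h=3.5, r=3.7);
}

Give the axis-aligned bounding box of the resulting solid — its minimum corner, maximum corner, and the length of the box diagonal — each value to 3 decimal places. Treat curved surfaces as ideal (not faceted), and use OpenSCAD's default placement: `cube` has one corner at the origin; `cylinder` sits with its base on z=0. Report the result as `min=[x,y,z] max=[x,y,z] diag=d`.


min=[-6.800,-7.300,-12.600] max=[2.500,1.900,-1.500] diag=17.156

A = translate([-3.1, -3.6, -12.6]) cube([1.9, 1.8, 7.6]) → bbox [-3.1,-3.6,-12.6] .. [-1.2,-1.8,-5]
B = cylinder(h=3.5, r=3.7) → bbox [-3.7,-3.7,0] .. [3.7,3.7,3.5]
lo = A.lo+B.lo = [-3.1-3.7, -3.6-3.7, -12.6+0] = [-6.800,-7.300,-12.600]
hi = A.hi+B.hi = [-1.2+3.7, -1.8+3.7, -5+3.5] = [2.500,1.900,-1.500]
diag = √(9.3²+9.2²+11.1²) = √294.34 = 17.156


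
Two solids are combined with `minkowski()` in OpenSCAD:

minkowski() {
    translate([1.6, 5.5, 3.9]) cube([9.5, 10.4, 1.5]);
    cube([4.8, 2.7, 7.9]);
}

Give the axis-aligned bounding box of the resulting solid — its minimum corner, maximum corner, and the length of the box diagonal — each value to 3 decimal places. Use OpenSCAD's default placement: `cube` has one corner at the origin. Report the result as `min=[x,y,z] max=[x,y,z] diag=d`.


min=[1.600,5.500,3.900] max=[15.900,18.600,13.300] diag=21.551

A = translate([1.6, 5.5, 3.9]) cube([9.5, 10.4, 1.5]) → bbox [1.6,5.5,3.9] .. [11.1,15.9,5.4]
B = cube([4.8, 2.7, 7.9]) → bbox [0,0,0] .. [4.8,2.7,7.9]
lo = A.lo+B.lo = [1.6+0, 5.5+0, 3.9+0] = [1.600,5.500,3.900]
hi = A.hi+B.hi = [11.1+4.8, 15.9+2.7, 5.4+7.9] = [15.900,18.600,13.300]
diag = √(14.3²+13.1²+9.4²) = √464.46 = 21.551


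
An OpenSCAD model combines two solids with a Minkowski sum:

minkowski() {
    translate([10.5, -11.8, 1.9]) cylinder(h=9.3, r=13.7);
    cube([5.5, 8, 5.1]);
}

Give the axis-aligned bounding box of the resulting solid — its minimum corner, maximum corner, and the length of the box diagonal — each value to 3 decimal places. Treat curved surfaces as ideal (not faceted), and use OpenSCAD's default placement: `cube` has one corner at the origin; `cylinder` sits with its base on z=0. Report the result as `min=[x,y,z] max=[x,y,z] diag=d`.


min=[-3.200,-25.500,1.900] max=[29.700,9.900,16.300] diag=50.427

A = translate([10.5, -11.8, 1.9]) cylinder(h=9.3, r=13.7) → bbox [-3.2,-25.5,1.9] .. [24.2,1.9,11.2]
B = cube([5.5, 8, 5.1]) → bbox [0,0,0] .. [5.5,8,5.1]
lo = A.lo+B.lo = [-3.2+0, -25.5+0, 1.9+0] = [-3.200,-25.500,1.900]
hi = A.hi+B.hi = [24.2+5.5, 1.9+8, 11.2+5.1] = [29.700,9.900,16.300]
diag = √(32.9²+35.4²+14.4²) = √2542.93 = 50.427


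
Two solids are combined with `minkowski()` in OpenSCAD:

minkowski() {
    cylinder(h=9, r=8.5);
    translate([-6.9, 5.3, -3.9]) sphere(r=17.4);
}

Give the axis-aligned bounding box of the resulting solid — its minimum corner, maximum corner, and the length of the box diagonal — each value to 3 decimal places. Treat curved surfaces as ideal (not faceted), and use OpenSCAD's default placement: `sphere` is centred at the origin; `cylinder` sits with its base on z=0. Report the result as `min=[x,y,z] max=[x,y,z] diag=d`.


A = translate([-6.9, 5.3, -3.9]) sphere(r=17.4) → bbox [-24.3,-12.1,-21.3] .. [10.5,22.7,13.5]
B = cylinder(h=9, r=8.5) → bbox [-8.5,-8.5,0] .. [8.5,8.5,9]
lo = A.lo+B.lo = [-24.3-8.5, -12.1-8.5, -21.3+0] = [-32.800,-20.600,-21.300]
hi = A.hi+B.hi = [10.5+8.5, 22.7+8.5, 13.5+9] = [19.000,31.200,22.500]
diag = √(51.8²+51.8²+43.8²) = √7284.92 = 85.352

min=[-32.800,-20.600,-21.300] max=[19.000,31.200,22.500] diag=85.352


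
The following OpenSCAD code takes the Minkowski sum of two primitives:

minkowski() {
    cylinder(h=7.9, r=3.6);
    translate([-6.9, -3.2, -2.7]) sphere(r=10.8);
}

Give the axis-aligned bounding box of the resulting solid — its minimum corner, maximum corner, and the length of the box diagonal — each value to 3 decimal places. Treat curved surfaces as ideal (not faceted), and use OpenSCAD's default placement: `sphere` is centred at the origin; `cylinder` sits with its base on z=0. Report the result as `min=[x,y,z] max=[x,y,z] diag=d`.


A = translate([-6.9, -3.2, -2.7]) sphere(r=10.8) → bbox [-17.7,-14,-13.5] .. [3.9,7.6,8.1]
B = cylinder(h=7.9, r=3.6) → bbox [-3.6,-3.6,0] .. [3.6,3.6,7.9]
lo = A.lo+B.lo = [-17.7-3.6, -14-3.6, -13.5+0] = [-21.300,-17.600,-13.500]
hi = A.hi+B.hi = [3.9+3.6, 7.6+3.6, 8.1+7.9] = [7.500,11.200,16.000]
diag = √(28.8²+28.8²+29.5²) = √2529.13 = 50.290

min=[-21.300,-17.600,-13.500] max=[7.500,11.200,16.000] diag=50.290


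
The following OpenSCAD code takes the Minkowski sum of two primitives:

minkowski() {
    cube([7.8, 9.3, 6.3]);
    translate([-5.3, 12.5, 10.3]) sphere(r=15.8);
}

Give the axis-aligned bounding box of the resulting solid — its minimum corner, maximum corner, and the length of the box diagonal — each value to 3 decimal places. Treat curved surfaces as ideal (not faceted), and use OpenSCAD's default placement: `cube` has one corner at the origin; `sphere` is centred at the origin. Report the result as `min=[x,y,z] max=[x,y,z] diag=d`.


A = translate([-5.3, 12.5, 10.3]) sphere(r=15.8) → bbox [-21.1,-3.3,-5.5] .. [10.5,28.3,26.1]
B = cube([7.8, 9.3, 6.3]) → bbox [0,0,0] .. [7.8,9.3,6.3]
lo = A.lo+B.lo = [-21.1+0, -3.3+0, -5.5+0] = [-21.100,-3.300,-5.500]
hi = A.hi+B.hi = [10.5+7.8, 28.3+9.3, 26.1+6.3] = [18.300,37.600,32.400]
diag = √(39.4²+40.9²+37.9²) = √4661.58 = 68.276

min=[-21.100,-3.300,-5.500] max=[18.300,37.600,32.400] diag=68.276


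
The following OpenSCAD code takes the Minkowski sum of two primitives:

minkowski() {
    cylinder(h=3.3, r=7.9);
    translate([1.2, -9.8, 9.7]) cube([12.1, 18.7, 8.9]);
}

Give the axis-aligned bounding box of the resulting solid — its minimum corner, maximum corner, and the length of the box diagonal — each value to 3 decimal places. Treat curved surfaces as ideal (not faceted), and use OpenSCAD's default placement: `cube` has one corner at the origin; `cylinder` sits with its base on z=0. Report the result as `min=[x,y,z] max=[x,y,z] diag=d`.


A = translate([1.2, -9.8, 9.7]) cube([12.1, 18.7, 8.9]) → bbox [1.2,-9.8,9.7] .. [13.3,8.9,18.6]
B = cylinder(h=3.3, r=7.9) → bbox [-7.9,-7.9,0] .. [7.9,7.9,3.3]
lo = A.lo+B.lo = [1.2-7.9, -9.8-7.9, 9.7+0] = [-6.700,-17.700,9.700]
hi = A.hi+B.hi = [13.3+7.9, 8.9+7.9, 18.6+3.3] = [21.200,16.800,21.900]
diag = √(27.9²+34.5²+12.2²) = √2117.5 = 46.016

min=[-6.700,-17.700,9.700] max=[21.200,16.800,21.900] diag=46.016


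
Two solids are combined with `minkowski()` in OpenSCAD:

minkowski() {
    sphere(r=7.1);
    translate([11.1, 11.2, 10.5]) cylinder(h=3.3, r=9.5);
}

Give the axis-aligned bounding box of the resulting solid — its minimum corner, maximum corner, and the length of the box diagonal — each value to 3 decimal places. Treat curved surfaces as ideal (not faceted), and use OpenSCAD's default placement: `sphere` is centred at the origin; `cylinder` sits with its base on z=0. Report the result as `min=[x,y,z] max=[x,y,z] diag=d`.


A = translate([11.1, 11.2, 10.5]) cylinder(h=3.3, r=9.5) → bbox [1.6,1.7,10.5] .. [20.6,20.7,13.8]
B = sphere(r=7.1) → bbox [-7.1,-7.1,-7.1] .. [7.1,7.1,7.1]
lo = A.lo+B.lo = [1.6-7.1, 1.7-7.1, 10.5-7.1] = [-5.500,-5.400,3.400]
hi = A.hi+B.hi = [20.6+7.1, 20.7+7.1, 13.8+7.1] = [27.700,27.800,20.900]
diag = √(33.2²+33.2²+17.5²) = √2510.73 = 50.107

min=[-5.500,-5.400,3.400] max=[27.700,27.800,20.900] diag=50.107


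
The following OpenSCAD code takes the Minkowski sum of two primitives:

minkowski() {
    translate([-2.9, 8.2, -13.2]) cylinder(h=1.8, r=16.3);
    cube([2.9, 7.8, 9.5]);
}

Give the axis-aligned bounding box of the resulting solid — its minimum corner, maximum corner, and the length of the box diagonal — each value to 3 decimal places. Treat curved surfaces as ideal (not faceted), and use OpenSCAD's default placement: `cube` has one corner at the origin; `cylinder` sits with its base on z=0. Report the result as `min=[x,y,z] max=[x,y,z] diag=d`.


A = translate([-2.9, 8.2, -13.2]) cylinder(h=1.8, r=16.3) → bbox [-19.2,-8.1,-13.2] .. [13.4,24.5,-11.4]
B = cube([2.9, 7.8, 9.5]) → bbox [0,0,0] .. [2.9,7.8,9.5]
lo = A.lo+B.lo = [-19.2+0, -8.1+0, -13.2+0] = [-19.200,-8.100,-13.200]
hi = A.hi+B.hi = [13.4+2.9, 24.5+7.8, -11.4+9.5] = [16.300,32.300,-1.900]
diag = √(35.5²+40.4²+11.3²) = √3020.1 = 54.955

min=[-19.200,-8.100,-13.200] max=[16.300,32.300,-1.900] diag=54.955


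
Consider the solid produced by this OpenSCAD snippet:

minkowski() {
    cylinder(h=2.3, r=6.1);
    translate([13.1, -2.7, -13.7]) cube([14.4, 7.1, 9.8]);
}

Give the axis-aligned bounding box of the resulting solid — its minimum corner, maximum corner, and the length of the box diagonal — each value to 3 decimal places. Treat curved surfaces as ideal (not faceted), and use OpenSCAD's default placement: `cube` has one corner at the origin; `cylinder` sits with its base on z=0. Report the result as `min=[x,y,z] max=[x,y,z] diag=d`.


min=[7.000,-8.800,-13.700] max=[33.600,10.500,-1.600] diag=35.021

A = translate([13.1, -2.7, -13.7]) cube([14.4, 7.1, 9.8]) → bbox [13.1,-2.7,-13.7] .. [27.5,4.4,-3.9]
B = cylinder(h=2.3, r=6.1) → bbox [-6.1,-6.1,0] .. [6.1,6.1,2.3]
lo = A.lo+B.lo = [13.1-6.1, -2.7-6.1, -13.7+0] = [7.000,-8.800,-13.700]
hi = A.hi+B.hi = [27.5+6.1, 4.4+6.1, -3.9+2.3] = [33.600,10.500,-1.600]
diag = √(26.6²+19.3²+12.1²) = √1226.46 = 35.021


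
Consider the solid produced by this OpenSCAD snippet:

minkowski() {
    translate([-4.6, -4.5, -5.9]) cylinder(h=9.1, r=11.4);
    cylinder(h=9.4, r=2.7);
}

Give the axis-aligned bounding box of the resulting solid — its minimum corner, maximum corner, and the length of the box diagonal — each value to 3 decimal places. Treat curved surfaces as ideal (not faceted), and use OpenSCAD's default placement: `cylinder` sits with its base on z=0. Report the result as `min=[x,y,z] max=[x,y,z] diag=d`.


A = translate([-4.6, -4.5, -5.9]) cylinder(h=9.1, r=11.4) → bbox [-16,-15.9,-5.9] .. [6.8,6.9,3.2]
B = cylinder(h=9.4, r=2.7) → bbox [-2.7,-2.7,0] .. [2.7,2.7,9.4]
lo = A.lo+B.lo = [-16-2.7, -15.9-2.7, -5.9+0] = [-18.700,-18.600,-5.900]
hi = A.hi+B.hi = [6.8+2.7, 6.9+2.7, 3.2+9.4] = [9.500,9.600,12.600]
diag = √(28.2²+28.2²+18.5²) = √1932.73 = 43.963

min=[-18.700,-18.600,-5.900] max=[9.500,9.600,12.600] diag=43.963


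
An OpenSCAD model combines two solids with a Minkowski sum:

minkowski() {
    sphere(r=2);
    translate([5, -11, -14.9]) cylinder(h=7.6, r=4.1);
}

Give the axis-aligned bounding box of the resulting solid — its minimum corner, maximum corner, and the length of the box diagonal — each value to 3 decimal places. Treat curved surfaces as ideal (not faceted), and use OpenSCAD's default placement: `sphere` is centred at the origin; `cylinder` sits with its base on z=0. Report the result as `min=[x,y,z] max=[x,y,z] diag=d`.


min=[-1.100,-17.100,-16.900] max=[11.100,-4.900,-5.300] diag=20.790

A = translate([5, -11, -14.9]) cylinder(h=7.6, r=4.1) → bbox [0.9,-15.1,-14.9] .. [9.1,-6.9,-7.3]
B = sphere(r=2) → bbox [-2,-2,-2] .. [2,2,2]
lo = A.lo+B.lo = [0.9-2, -15.1-2, -14.9-2] = [-1.100,-17.100,-16.900]
hi = A.hi+B.hi = [9.1+2, -6.9+2, -7.3+2] = [11.100,-4.900,-5.300]
diag = √(12.2²+12.2²+11.6²) = √432.24 = 20.790


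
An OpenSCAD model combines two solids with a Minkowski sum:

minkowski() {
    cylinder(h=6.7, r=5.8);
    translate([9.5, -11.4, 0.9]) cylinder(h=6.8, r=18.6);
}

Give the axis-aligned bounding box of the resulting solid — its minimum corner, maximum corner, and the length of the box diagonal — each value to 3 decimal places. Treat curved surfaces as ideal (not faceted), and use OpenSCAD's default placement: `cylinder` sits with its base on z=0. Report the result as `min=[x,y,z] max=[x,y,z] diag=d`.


A = translate([9.5, -11.4, 0.9]) cylinder(h=6.8, r=18.6) → bbox [-9.1,-30,0.9] .. [28.1,7.2,7.7]
B = cylinder(h=6.7, r=5.8) → bbox [-5.8,-5.8,0] .. [5.8,5.8,6.7]
lo = A.lo+B.lo = [-9.1-5.8, -30-5.8, 0.9+0] = [-14.900,-35.800,0.900]
hi = A.hi+B.hi = [28.1+5.8, 7.2+5.8, 7.7+6.7] = [33.900,13.000,14.400]
diag = √(48.8²+48.8²+13.5²) = √4945.13 = 70.322

min=[-14.900,-35.800,0.900] max=[33.900,13.000,14.400] diag=70.322


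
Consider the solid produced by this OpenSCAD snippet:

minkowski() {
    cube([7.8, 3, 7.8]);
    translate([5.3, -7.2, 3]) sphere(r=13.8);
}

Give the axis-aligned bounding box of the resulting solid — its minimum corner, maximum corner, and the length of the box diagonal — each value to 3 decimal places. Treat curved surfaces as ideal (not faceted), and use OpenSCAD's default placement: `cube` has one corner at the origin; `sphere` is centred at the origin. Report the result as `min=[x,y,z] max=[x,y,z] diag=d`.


min=[-8.500,-21.000,-10.800] max=[26.900,9.600,24.600] diag=58.674

A = translate([5.3, -7.2, 3]) sphere(r=13.8) → bbox [-8.5,-21,-10.8] .. [19.1,6.6,16.8]
B = cube([7.8, 3, 7.8]) → bbox [0,0,0] .. [7.8,3,7.8]
lo = A.lo+B.lo = [-8.5+0, -21+0, -10.8+0] = [-8.500,-21.000,-10.800]
hi = A.hi+B.hi = [19.1+7.8, 6.6+3, 16.8+7.8] = [26.900,9.600,24.600]
diag = √(35.4²+30.6²+35.4²) = √3442.68 = 58.674


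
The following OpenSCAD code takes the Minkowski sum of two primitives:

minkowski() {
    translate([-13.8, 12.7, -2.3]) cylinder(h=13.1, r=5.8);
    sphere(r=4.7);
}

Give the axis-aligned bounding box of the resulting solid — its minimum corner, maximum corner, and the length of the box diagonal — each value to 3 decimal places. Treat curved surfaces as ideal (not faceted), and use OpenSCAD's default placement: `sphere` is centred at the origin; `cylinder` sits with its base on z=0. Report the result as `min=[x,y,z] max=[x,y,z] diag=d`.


min=[-24.300,2.200,-7.000] max=[-3.300,23.200,15.500] diag=37.259

A = translate([-13.8, 12.7, -2.3]) cylinder(h=13.1, r=5.8) → bbox [-19.6,6.9,-2.3] .. [-8,18.5,10.8]
B = sphere(r=4.7) → bbox [-4.7,-4.7,-4.7] .. [4.7,4.7,4.7]
lo = A.lo+B.lo = [-19.6-4.7, 6.9-4.7, -2.3-4.7] = [-24.300,2.200,-7.000]
hi = A.hi+B.hi = [-8+4.7, 18.5+4.7, 10.8+4.7] = [-3.300,23.200,15.500]
diag = √(21²+21²+22.5²) = √1388.25 = 37.259


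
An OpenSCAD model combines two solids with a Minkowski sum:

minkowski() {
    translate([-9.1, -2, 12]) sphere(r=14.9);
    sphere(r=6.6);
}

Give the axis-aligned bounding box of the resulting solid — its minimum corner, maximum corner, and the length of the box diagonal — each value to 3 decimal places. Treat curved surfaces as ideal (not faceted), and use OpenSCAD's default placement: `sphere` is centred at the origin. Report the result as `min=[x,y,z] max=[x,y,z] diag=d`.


min=[-30.600,-23.500,-9.500] max=[12.400,19.500,33.500] diag=74.478

A = translate([-9.1, -2, 12]) sphere(r=14.9) → bbox [-24,-16.9,-2.9] .. [5.8,12.9,26.9]
B = sphere(r=6.6) → bbox [-6.6,-6.6,-6.6] .. [6.6,6.6,6.6]
lo = A.lo+B.lo = [-24-6.6, -16.9-6.6, -2.9-6.6] = [-30.600,-23.500,-9.500]
hi = A.hi+B.hi = [5.8+6.6, 12.9+6.6, 26.9+6.6] = [12.400,19.500,33.500]
diag = √(43²+43²+43²) = √5547 = 74.478


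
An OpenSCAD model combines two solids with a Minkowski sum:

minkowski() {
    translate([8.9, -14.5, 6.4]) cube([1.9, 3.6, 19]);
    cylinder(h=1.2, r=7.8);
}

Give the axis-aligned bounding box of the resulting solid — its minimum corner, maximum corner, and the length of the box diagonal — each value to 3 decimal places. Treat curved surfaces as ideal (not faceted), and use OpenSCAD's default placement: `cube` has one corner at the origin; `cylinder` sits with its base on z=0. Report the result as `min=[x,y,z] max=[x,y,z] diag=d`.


min=[1.100,-22.300,6.400] max=[18.600,-3.100,26.600] diag=32.908

A = translate([8.9, -14.5, 6.4]) cube([1.9, 3.6, 19]) → bbox [8.9,-14.5,6.4] .. [10.8,-10.9,25.4]
B = cylinder(h=1.2, r=7.8) → bbox [-7.8,-7.8,0] .. [7.8,7.8,1.2]
lo = A.lo+B.lo = [8.9-7.8, -14.5-7.8, 6.4+0] = [1.100,-22.300,6.400]
hi = A.hi+B.hi = [10.8+7.8, -10.9+7.8, 25.4+1.2] = [18.600,-3.100,26.600]
diag = √(17.5²+19.2²+20.2²) = √1082.93 = 32.908


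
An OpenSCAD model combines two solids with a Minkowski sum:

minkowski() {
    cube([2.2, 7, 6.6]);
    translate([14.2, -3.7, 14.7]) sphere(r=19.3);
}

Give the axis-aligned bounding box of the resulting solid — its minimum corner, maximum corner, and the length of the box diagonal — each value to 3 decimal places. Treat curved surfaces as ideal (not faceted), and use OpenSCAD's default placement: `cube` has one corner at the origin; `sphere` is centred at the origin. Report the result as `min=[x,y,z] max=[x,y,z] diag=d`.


min=[-5.100,-23.000,-4.600] max=[35.700,22.600,40.600] diag=76.073

A = translate([14.2, -3.7, 14.7]) sphere(r=19.3) → bbox [-5.1,-23,-4.6] .. [33.5,15.6,34]
B = cube([2.2, 7, 6.6]) → bbox [0,0,0] .. [2.2,7,6.6]
lo = A.lo+B.lo = [-5.1+0, -23+0, -4.6+0] = [-5.100,-23.000,-4.600]
hi = A.hi+B.hi = [33.5+2.2, 15.6+7, 34+6.6] = [35.700,22.600,40.600]
diag = √(40.8²+45.6²+45.2²) = √5787.04 = 76.073


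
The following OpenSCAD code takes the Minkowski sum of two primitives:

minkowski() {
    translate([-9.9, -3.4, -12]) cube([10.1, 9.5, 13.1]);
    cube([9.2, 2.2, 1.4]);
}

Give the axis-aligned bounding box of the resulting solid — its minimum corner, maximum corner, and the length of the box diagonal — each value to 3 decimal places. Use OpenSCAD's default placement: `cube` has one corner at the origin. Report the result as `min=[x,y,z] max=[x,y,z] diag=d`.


A = translate([-9.9, -3.4, -12]) cube([10.1, 9.5, 13.1]) → bbox [-9.9,-3.4,-12] .. [0.2,6.1,1.1]
B = cube([9.2, 2.2, 1.4]) → bbox [0,0,0] .. [9.2,2.2,1.4]
lo = A.lo+B.lo = [-9.9+0, -3.4+0, -12+0] = [-9.900,-3.400,-12.000]
hi = A.hi+B.hi = [0.2+9.2, 6.1+2.2, 1.1+1.4] = [9.400,8.300,2.500]
diag = √(19.3²+11.7²+14.5²) = √719.63 = 26.826

min=[-9.900,-3.400,-12.000] max=[9.400,8.300,2.500] diag=26.826


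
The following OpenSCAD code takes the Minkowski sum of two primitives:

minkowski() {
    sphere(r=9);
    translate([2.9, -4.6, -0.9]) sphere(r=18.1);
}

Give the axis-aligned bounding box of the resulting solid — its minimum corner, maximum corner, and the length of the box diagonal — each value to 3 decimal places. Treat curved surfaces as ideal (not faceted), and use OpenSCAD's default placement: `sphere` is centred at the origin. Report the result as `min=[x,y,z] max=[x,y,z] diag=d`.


min=[-24.200,-31.700,-28.000] max=[30.000,22.500,26.200] diag=93.877

A = translate([2.9, -4.6, -0.9]) sphere(r=18.1) → bbox [-15.2,-22.7,-19] .. [21,13.5,17.2]
B = sphere(r=9) → bbox [-9,-9,-9] .. [9,9,9]
lo = A.lo+B.lo = [-15.2-9, -22.7-9, -19-9] = [-24.200,-31.700,-28.000]
hi = A.hi+B.hi = [21+9, 13.5+9, 17.2+9] = [30.000,22.500,26.200]
diag = √(54.2²+54.2²+54.2²) = √8812.92 = 93.877


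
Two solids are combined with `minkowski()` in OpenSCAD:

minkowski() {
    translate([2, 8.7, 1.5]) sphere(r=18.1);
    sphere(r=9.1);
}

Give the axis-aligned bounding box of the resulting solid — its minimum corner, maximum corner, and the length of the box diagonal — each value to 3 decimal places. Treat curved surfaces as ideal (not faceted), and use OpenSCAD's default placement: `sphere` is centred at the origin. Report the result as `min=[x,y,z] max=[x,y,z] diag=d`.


min=[-25.200,-18.500,-25.700] max=[29.200,35.900,28.700] diag=94.224

A = translate([2, 8.7, 1.5]) sphere(r=18.1) → bbox [-16.1,-9.4,-16.6] .. [20.1,26.8,19.6]
B = sphere(r=9.1) → bbox [-9.1,-9.1,-9.1] .. [9.1,9.1,9.1]
lo = A.lo+B.lo = [-16.1-9.1, -9.4-9.1, -16.6-9.1] = [-25.200,-18.500,-25.700]
hi = A.hi+B.hi = [20.1+9.1, 26.8+9.1, 19.6+9.1] = [29.200,35.900,28.700]
diag = √(54.4²+54.4²+54.4²) = √8878.08 = 94.224


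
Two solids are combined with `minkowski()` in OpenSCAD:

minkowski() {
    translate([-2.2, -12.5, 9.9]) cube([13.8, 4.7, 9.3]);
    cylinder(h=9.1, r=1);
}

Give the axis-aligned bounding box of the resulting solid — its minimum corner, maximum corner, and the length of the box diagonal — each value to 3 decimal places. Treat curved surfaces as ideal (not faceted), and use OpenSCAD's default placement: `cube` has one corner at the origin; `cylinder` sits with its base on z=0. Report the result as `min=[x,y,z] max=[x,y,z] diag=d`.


A = translate([-2.2, -12.5, 9.9]) cube([13.8, 4.7, 9.3]) → bbox [-2.2,-12.5,9.9] .. [11.6,-7.8,19.2]
B = cylinder(h=9.1, r=1) → bbox [-1,-1,0] .. [1,1,9.1]
lo = A.lo+B.lo = [-2.2-1, -12.5-1, 9.9+0] = [-3.200,-13.500,9.900]
hi = A.hi+B.hi = [11.6+1, -7.8+1, 19.2+9.1] = [12.600,-6.800,28.300]
diag = √(15.8²+6.7²+18.4²) = √633.09 = 25.161

min=[-3.200,-13.500,9.900] max=[12.600,-6.800,28.300] diag=25.161


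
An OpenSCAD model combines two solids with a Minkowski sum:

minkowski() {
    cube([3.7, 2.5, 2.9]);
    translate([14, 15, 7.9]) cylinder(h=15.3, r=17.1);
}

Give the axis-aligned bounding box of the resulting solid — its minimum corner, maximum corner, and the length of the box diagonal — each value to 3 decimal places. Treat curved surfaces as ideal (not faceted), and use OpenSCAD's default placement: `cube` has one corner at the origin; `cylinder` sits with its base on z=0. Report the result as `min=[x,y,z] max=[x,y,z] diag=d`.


min=[-3.100,-2.100,7.900] max=[34.800,34.600,26.100] diag=55.808

A = translate([14, 15, 7.9]) cylinder(h=15.3, r=17.1) → bbox [-3.1,-2.1,7.9] .. [31.1,32.1,23.2]
B = cube([3.7, 2.5, 2.9]) → bbox [0,0,0] .. [3.7,2.5,2.9]
lo = A.lo+B.lo = [-3.1+0, -2.1+0, 7.9+0] = [-3.100,-2.100,7.900]
hi = A.hi+B.hi = [31.1+3.7, 32.1+2.5, 23.2+2.9] = [34.800,34.600,26.100]
diag = √(37.9²+36.7²+18.2²) = √3114.54 = 55.808


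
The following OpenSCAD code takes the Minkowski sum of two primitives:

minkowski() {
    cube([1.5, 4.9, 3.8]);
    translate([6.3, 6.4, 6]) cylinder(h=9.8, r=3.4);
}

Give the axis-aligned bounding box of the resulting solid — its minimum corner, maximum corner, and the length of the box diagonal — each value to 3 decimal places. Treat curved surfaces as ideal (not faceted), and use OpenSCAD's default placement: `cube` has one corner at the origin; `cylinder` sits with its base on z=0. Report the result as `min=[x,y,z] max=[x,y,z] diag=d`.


A = translate([6.3, 6.4, 6]) cylinder(h=9.8, r=3.4) → bbox [2.9,3,6] .. [9.7,9.8,15.8]
B = cube([1.5, 4.9, 3.8]) → bbox [0,0,0] .. [1.5,4.9,3.8]
lo = A.lo+B.lo = [2.9+0, 3+0, 6+0] = [2.900,3.000,6.000]
hi = A.hi+B.hi = [9.7+1.5, 9.8+4.9, 15.8+3.8] = [11.200,14.700,19.600]
diag = √(8.3²+11.7²+13.6²) = √390.74 = 19.767

min=[2.900,3.000,6.000] max=[11.200,14.700,19.600] diag=19.767


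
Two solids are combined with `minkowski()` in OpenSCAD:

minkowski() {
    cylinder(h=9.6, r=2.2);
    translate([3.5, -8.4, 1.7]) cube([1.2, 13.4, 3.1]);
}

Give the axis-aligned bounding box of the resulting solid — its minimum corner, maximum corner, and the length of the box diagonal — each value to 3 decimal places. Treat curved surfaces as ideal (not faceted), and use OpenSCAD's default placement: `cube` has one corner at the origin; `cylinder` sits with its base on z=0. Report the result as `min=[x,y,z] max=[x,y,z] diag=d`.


A = translate([3.5, -8.4, 1.7]) cube([1.2, 13.4, 3.1]) → bbox [3.5,-8.4,1.7] .. [4.7,5,4.8]
B = cylinder(h=9.6, r=2.2) → bbox [-2.2,-2.2,0] .. [2.2,2.2,9.6]
lo = A.lo+B.lo = [3.5-2.2, -8.4-2.2, 1.7+0] = [1.300,-10.600,1.700]
hi = A.hi+B.hi = [4.7+2.2, 5+2.2, 4.8+9.6] = [6.900,7.200,14.400]
diag = √(5.6²+17.8²+12.7²) = √509.49 = 22.572

min=[1.300,-10.600,1.700] max=[6.900,7.200,14.400] diag=22.572


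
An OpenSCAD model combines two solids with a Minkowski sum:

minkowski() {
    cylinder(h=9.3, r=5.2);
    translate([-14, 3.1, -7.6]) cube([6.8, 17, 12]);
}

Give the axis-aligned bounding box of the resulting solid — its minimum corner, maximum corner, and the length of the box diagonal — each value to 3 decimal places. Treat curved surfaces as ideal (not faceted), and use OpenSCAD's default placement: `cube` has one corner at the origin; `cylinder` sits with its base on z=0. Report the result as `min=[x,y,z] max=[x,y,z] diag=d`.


A = translate([-14, 3.1, -7.6]) cube([6.8, 17, 12]) → bbox [-14,3.1,-7.6] .. [-7.2,20.1,4.4]
B = cylinder(h=9.3, r=5.2) → bbox [-5.2,-5.2,0] .. [5.2,5.2,9.3]
lo = A.lo+B.lo = [-14-5.2, 3.1-5.2, -7.6+0] = [-19.200,-2.100,-7.600]
hi = A.hi+B.hi = [-7.2+5.2, 20.1+5.2, 4.4+9.3] = [-2.000,25.300,13.700]
diag = √(17.2²+27.4²+21.3²) = √1500.29 = 38.734

min=[-19.200,-2.100,-7.600] max=[-2.000,25.300,13.700] diag=38.734


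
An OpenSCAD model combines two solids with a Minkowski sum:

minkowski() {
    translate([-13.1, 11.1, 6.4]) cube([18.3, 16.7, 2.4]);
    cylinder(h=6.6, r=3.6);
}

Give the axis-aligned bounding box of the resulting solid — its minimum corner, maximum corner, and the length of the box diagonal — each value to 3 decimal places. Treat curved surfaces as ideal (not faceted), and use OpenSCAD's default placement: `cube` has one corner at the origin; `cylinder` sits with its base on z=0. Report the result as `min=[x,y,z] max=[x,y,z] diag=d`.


min=[-16.700,7.500,6.400] max=[8.800,31.400,15.400] diag=36.090

A = translate([-13.1, 11.1, 6.4]) cube([18.3, 16.7, 2.4]) → bbox [-13.1,11.1,6.4] .. [5.2,27.8,8.8]
B = cylinder(h=6.6, r=3.6) → bbox [-3.6,-3.6,0] .. [3.6,3.6,6.6]
lo = A.lo+B.lo = [-13.1-3.6, 11.1-3.6, 6.4+0] = [-16.700,7.500,6.400]
hi = A.hi+B.hi = [5.2+3.6, 27.8+3.6, 8.8+6.6] = [8.800,31.400,15.400]
diag = √(25.5²+23.9²+9²) = √1302.46 = 36.090


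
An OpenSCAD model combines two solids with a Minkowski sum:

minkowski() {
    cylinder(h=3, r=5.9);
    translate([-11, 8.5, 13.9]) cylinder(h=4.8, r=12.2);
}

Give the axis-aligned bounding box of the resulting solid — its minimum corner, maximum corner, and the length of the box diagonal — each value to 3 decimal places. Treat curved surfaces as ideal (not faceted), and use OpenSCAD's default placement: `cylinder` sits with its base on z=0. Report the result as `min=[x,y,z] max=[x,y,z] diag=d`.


A = translate([-11, 8.5, 13.9]) cylinder(h=4.8, r=12.2) → bbox [-23.2,-3.7,13.9] .. [1.2,20.7,18.7]
B = cylinder(h=3, r=5.9) → bbox [-5.9,-5.9,0] .. [5.9,5.9,3]
lo = A.lo+B.lo = [-23.2-5.9, -3.7-5.9, 13.9+0] = [-29.100,-9.600,13.900]
hi = A.hi+B.hi = [1.2+5.9, 20.7+5.9, 18.7+3] = [7.100,26.600,21.700]
diag = √(36.2²+36.2²+7.8²) = √2681.72 = 51.785

min=[-29.100,-9.600,13.900] max=[7.100,26.600,21.700] diag=51.785


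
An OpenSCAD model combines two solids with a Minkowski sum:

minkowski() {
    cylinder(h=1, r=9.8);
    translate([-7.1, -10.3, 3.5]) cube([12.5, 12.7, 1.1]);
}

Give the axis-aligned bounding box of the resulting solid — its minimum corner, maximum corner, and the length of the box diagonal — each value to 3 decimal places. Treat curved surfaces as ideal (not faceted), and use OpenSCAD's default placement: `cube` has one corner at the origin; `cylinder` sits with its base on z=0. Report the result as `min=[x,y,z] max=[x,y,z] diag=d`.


min=[-16.900,-20.100,3.500] max=[15.200,12.200,5.600] diag=45.586

A = translate([-7.1, -10.3, 3.5]) cube([12.5, 12.7, 1.1]) → bbox [-7.1,-10.3,3.5] .. [5.4,2.4,4.6]
B = cylinder(h=1, r=9.8) → bbox [-9.8,-9.8,0] .. [9.8,9.8,1]
lo = A.lo+B.lo = [-7.1-9.8, -10.3-9.8, 3.5+0] = [-16.900,-20.100,3.500]
hi = A.hi+B.hi = [5.4+9.8, 2.4+9.8, 4.6+1] = [15.200,12.200,5.600]
diag = √(32.1²+32.3²+2.1²) = √2078.11 = 45.586


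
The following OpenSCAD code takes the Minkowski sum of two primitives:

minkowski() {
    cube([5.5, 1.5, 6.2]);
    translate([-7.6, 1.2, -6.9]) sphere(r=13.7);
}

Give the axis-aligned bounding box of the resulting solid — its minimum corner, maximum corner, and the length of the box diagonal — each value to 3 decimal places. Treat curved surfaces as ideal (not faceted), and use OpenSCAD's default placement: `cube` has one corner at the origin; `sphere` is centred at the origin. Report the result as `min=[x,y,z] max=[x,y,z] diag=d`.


min=[-21.300,-12.500,-20.600] max=[11.600,16.400,13.000] diag=55.196

A = translate([-7.6, 1.2, -6.9]) sphere(r=13.7) → bbox [-21.3,-12.5,-20.6] .. [6.1,14.9,6.8]
B = cube([5.5, 1.5, 6.2]) → bbox [0,0,0] .. [5.5,1.5,6.2]
lo = A.lo+B.lo = [-21.3+0, -12.5+0, -20.6+0] = [-21.300,-12.500,-20.600]
hi = A.hi+B.hi = [6.1+5.5, 14.9+1.5, 6.8+6.2] = [11.600,16.400,13.000]
diag = √(32.9²+28.9²+33.6²) = √3046.58 = 55.196


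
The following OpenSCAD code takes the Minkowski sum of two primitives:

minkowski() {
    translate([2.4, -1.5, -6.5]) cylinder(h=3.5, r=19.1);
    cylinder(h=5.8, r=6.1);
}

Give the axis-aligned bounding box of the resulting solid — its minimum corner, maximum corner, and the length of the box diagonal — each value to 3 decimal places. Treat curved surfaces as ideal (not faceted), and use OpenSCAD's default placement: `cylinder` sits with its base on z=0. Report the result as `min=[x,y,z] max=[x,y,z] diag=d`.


A = translate([2.4, -1.5, -6.5]) cylinder(h=3.5, r=19.1) → bbox [-16.7,-20.6,-6.5] .. [21.5,17.6,-3]
B = cylinder(h=5.8, r=6.1) → bbox [-6.1,-6.1,0] .. [6.1,6.1,5.8]
lo = A.lo+B.lo = [-16.7-6.1, -20.6-6.1, -6.5+0] = [-22.800,-26.700,-6.500]
hi = A.hi+B.hi = [21.5+6.1, 17.6+6.1, -3+5.8] = [27.600,23.700,2.800]
diag = √(50.4²+50.4²+9.3²) = √5166.81 = 71.881

min=[-22.800,-26.700,-6.500] max=[27.600,23.700,2.800] diag=71.881


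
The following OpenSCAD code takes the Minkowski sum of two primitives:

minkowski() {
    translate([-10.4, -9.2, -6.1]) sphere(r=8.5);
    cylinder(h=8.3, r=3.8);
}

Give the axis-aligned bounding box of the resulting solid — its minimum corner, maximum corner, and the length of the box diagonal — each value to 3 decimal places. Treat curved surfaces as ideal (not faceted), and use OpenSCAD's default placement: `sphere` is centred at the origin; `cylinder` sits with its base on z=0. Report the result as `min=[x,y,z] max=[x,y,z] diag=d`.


A = translate([-10.4, -9.2, -6.1]) sphere(r=8.5) → bbox [-18.9,-17.7,-14.6] .. [-1.9,-0.7,2.4]
B = cylinder(h=8.3, r=3.8) → bbox [-3.8,-3.8,0] .. [3.8,3.8,8.3]
lo = A.lo+B.lo = [-18.9-3.8, -17.7-3.8, -14.6+0] = [-22.700,-21.500,-14.600]
hi = A.hi+B.hi = [-1.9+3.8, -0.7+3.8, 2.4+8.3] = [1.900,3.100,10.700]
diag = √(24.6²+24.6²+25.3²) = √1850.41 = 43.016

min=[-22.700,-21.500,-14.600] max=[1.900,3.100,10.700] diag=43.016


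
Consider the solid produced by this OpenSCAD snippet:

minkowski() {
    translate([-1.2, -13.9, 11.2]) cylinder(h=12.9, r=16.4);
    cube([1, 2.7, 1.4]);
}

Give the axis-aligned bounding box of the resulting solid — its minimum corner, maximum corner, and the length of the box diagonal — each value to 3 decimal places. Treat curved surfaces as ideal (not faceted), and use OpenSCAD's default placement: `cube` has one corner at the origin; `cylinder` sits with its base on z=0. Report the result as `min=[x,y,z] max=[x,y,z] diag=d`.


A = translate([-1.2, -13.9, 11.2]) cylinder(h=12.9, r=16.4) → bbox [-17.6,-30.3,11.2] .. [15.2,2.5,24.1]
B = cube([1, 2.7, 1.4]) → bbox [0,0,0] .. [1,2.7,1.4]
lo = A.lo+B.lo = [-17.6+0, -30.3+0, 11.2+0] = [-17.600,-30.300,11.200]
hi = A.hi+B.hi = [15.2+1, 2.5+2.7, 24.1+1.4] = [16.200,5.200,25.500]
diag = √(33.8²+35.5²+14.3²) = √2607.18 = 51.061

min=[-17.600,-30.300,11.200] max=[16.200,5.200,25.500] diag=51.061
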